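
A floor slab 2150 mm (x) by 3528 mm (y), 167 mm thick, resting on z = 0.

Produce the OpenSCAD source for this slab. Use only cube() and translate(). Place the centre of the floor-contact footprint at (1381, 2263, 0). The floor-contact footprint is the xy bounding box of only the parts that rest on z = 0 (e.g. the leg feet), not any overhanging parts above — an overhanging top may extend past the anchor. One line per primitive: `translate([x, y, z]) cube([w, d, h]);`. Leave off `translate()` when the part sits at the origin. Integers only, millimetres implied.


translate([306, 499, 0]) cube([2150, 3528, 167]);


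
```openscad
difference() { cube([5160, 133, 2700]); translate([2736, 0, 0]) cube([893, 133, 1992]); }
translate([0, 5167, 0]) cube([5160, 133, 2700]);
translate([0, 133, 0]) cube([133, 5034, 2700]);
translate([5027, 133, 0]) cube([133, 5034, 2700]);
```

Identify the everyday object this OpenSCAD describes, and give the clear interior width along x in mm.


A single room. The interior width is 4894 mm.

Four walls enclosing a rectangle with a door in the front wall — a room. Outside width 5160 minus two 133 mm walls gives 4894 mm.


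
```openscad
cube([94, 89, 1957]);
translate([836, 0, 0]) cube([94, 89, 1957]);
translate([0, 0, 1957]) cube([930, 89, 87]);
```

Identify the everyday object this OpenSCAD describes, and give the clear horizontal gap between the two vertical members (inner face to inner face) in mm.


A door frame. The clear opening width is 742 mm.

Two 1957 mm tall posts with a header on top — a door frame. The left jamb is 94 mm wide at x = 0; the right jamb starts at x = 836. The clear opening is 836 − 94 = 742 mm.


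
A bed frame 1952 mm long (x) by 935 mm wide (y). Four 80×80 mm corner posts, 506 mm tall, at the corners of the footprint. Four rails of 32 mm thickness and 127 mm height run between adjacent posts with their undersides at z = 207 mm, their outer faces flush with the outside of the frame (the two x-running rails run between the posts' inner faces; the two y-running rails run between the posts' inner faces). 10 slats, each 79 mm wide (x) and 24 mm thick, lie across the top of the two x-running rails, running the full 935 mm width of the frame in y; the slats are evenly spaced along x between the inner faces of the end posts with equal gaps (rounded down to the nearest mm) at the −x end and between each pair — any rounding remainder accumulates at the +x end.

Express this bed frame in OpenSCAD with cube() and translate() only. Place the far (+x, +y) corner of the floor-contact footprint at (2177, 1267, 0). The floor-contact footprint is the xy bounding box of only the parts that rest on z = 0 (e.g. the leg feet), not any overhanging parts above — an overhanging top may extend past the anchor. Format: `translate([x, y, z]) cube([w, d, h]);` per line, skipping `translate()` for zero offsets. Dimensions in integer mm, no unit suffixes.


translate([225, 332, 0]) cube([80, 80, 506]);
translate([225, 1187, 0]) cube([80, 80, 506]);
translate([2097, 332, 0]) cube([80, 80, 506]);
translate([2097, 1187, 0]) cube([80, 80, 506]);
translate([305, 332, 207]) cube([1792, 32, 127]);
translate([305, 1235, 207]) cube([1792, 32, 127]);
translate([225, 412, 207]) cube([32, 775, 127]);
translate([2145, 412, 207]) cube([32, 775, 127]);
translate([396, 332, 334]) cube([79, 935, 24]);
translate([566, 332, 334]) cube([79, 935, 24]);
translate([736, 332, 334]) cube([79, 935, 24]);
translate([906, 332, 334]) cube([79, 935, 24]);
translate([1076, 332, 334]) cube([79, 935, 24]);
translate([1246, 332, 334]) cube([79, 935, 24]);
translate([1416, 332, 334]) cube([79, 935, 24]);
translate([1586, 332, 334]) cube([79, 935, 24]);
translate([1756, 332, 334]) cube([79, 935, 24]);
translate([1926, 332, 334]) cube([79, 935, 24]);


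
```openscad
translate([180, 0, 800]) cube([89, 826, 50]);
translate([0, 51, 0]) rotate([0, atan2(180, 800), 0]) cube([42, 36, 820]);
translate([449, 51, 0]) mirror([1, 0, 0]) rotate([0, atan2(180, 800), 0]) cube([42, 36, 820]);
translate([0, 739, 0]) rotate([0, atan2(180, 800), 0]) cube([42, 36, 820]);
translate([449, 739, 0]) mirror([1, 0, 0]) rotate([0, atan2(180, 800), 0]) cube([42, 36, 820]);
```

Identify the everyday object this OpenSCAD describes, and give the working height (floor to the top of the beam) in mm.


A sawhorse. The overall height is 850 mm.

A beam across two mirrored pairs of raked legs — a sawhorse. The beam's underside is at z = 800 (matching the legs' vertical rise in atan2(180, 800)) and the beam is 50 mm tall, so its top is at 800 + 50 = 850 mm. The raked legs top out at the beam's underside, so that is the highest point.


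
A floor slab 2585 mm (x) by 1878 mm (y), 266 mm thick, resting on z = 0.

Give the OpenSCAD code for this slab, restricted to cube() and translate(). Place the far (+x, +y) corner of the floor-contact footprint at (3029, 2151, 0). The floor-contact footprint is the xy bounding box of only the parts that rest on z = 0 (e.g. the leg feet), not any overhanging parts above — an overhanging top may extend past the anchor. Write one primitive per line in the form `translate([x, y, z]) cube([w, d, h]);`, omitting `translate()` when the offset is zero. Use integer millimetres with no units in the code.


translate([444, 273, 0]) cube([2585, 1878, 266]);


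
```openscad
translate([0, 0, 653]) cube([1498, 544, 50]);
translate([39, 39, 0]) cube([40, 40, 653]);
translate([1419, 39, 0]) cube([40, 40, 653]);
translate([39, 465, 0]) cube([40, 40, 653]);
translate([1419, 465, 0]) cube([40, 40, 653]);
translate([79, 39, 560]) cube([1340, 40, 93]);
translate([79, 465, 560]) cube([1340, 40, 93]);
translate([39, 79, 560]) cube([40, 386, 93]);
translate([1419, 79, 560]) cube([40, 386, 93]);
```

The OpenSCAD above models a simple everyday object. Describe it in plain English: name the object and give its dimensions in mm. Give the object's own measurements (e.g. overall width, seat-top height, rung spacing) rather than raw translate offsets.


A table: top 1498 mm (x) × 544 mm (y), 50 mm thick, upper face at z = 703 mm, on four 40×40 mm square legs, each inset 39 mm from the nearest pair of top edges from z = 0 to the bottom of the top. Four apron rails, 40 mm thick and 93 mm tall, run between adjacent legs with their top edges flush with the underside of the top and their outer faces flush with the legs' outer faces.


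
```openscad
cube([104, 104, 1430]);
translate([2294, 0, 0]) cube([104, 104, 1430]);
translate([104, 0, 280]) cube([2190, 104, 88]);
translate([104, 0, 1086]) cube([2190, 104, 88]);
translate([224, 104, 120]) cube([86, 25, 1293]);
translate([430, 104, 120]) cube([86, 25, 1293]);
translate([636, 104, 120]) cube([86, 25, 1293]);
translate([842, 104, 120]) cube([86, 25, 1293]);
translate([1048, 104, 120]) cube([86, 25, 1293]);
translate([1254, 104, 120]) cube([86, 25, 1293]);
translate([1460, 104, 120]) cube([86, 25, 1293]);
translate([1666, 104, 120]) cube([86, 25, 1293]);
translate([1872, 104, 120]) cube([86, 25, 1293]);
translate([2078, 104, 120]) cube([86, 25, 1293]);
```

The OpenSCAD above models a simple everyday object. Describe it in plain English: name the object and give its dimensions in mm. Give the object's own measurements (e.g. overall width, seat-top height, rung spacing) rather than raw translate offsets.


A fence section. Two 104×104 mm posts, 1430 mm tall, stand on the floor with a clear span of 2190 mm between their inner faces. Two horizontal rails of 104×88 mm section span the gap between the posts with their undersides at z = 280 mm and z = 1086 mm, flush with the posts' −y face. 10 pickets, each 86 mm wide, 25 mm thick and 1293 mm tall, are fixed to the +y face of the rails with their bottoms at z = 120 mm, spaced across the span with a 120 mm gap after the −x post and between neighbouring pickets, with 130 mm left before the +x post.


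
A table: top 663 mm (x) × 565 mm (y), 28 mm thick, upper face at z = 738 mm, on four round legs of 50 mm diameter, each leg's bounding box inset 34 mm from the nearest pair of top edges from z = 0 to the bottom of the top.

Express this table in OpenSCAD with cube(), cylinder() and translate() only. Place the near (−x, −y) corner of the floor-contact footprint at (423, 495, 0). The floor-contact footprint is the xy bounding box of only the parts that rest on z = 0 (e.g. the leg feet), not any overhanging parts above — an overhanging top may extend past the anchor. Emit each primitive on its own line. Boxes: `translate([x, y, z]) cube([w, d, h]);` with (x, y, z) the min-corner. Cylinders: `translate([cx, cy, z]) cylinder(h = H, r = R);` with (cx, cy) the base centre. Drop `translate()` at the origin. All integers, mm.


translate([389, 461, 710]) cube([663, 565, 28]);
translate([448, 520, 0]) cylinder(h = 710, r = 25);
translate([993, 520, 0]) cylinder(h = 710, r = 25);
translate([448, 967, 0]) cylinder(h = 710, r = 25);
translate([993, 967, 0]) cylinder(h = 710, r = 25);


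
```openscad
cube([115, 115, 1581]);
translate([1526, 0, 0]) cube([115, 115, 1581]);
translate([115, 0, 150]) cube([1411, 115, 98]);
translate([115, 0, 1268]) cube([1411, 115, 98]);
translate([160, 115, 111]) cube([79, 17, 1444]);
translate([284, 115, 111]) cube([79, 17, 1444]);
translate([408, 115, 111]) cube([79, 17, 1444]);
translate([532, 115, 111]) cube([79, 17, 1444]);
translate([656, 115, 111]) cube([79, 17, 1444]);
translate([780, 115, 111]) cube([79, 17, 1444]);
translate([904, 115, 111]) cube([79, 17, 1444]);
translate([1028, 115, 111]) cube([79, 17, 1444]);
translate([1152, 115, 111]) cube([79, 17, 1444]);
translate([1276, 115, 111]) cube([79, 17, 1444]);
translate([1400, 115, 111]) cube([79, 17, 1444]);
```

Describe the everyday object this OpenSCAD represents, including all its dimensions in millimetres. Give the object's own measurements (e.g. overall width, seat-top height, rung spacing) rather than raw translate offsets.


A fence section. Two 115×115 mm posts, 1581 mm tall, stand on the floor with a clear span of 1411 mm between their inner faces. Two horizontal rails of 115×98 mm section span the gap between the posts with their undersides at z = 150 mm and z = 1268 mm, flush with the posts' −y face. 11 pickets, each 79 mm wide, 17 mm thick and 1444 mm tall, are fixed to the +y face of the rails with their bottoms at z = 111 mm, spaced across the span with a 45 mm gap after the −x post and between neighbouring pickets, with 47 mm left before the +x post.


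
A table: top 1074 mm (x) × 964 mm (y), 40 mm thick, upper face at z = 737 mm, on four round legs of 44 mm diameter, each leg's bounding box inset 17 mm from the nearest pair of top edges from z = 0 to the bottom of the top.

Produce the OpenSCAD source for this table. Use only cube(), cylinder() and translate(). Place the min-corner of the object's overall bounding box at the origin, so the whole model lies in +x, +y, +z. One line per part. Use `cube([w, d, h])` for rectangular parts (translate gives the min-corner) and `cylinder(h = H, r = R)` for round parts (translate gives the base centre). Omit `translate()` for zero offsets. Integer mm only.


translate([0, 0, 697]) cube([1074, 964, 40]);
translate([39, 39, 0]) cylinder(h = 697, r = 22);
translate([1035, 39, 0]) cylinder(h = 697, r = 22);
translate([39, 925, 0]) cylinder(h = 697, r = 22);
translate([1035, 925, 0]) cylinder(h = 697, r = 22);


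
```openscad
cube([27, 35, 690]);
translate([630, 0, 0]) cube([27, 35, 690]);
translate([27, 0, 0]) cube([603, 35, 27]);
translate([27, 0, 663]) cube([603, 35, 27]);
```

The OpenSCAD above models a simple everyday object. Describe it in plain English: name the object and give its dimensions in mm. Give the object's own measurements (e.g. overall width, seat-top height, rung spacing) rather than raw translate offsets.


A rectangular picture frame lying in the x–z plane (depth along y). The opening is 603 mm wide (x) by 636 mm tall (z), surrounded by a border 27 mm wide on all four sides. The frame is 35 mm deep and is made of two full-height vertical stiles with two horizontal rails fitted between them.


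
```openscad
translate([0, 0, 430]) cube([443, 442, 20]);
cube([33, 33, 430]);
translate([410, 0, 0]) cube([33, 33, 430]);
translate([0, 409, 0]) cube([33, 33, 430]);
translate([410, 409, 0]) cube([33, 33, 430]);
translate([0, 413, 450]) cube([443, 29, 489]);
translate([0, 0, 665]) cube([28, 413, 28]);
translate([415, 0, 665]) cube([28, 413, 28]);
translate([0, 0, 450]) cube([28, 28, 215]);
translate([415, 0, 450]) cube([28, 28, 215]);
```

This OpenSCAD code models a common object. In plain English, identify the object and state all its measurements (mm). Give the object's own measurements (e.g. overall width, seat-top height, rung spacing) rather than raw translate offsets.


A chair. The seat is a 443×442×20 mm slab with its top at z = 450 mm, on four 33×33 mm corner legs (flush with the seat edges, standing on z = 0). A flat backrest 29 mm thick, 489 mm tall, spans the full seat width and rises from the seat top along its +y edge, rear face flush with the rear of the seat. Two armrests of 28×28 mm section run along each side from the seat's front edge to the front of the backrest, top faces 243 mm above the seat top and outer faces flush with the seat's x-edges; a 28×28 mm post under the front of each armrest stands on the seat at the front corner.


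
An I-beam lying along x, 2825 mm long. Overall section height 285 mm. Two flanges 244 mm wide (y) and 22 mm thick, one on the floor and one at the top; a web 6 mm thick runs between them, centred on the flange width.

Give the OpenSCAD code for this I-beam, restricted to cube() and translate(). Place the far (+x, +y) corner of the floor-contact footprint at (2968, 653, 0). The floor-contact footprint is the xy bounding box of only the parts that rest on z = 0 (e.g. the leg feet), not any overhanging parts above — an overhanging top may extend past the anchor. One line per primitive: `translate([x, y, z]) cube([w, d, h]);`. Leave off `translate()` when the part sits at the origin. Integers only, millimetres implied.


translate([143, 409, 0]) cube([2825, 244, 22]);
translate([143, 528, 22]) cube([2825, 6, 241]);
translate([143, 409, 263]) cube([2825, 244, 22]);


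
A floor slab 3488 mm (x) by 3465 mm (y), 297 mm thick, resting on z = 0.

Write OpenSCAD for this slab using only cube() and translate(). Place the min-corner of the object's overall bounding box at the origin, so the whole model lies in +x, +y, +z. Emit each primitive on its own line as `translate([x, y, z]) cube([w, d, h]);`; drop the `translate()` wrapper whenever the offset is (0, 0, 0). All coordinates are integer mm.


cube([3488, 3465, 297]);


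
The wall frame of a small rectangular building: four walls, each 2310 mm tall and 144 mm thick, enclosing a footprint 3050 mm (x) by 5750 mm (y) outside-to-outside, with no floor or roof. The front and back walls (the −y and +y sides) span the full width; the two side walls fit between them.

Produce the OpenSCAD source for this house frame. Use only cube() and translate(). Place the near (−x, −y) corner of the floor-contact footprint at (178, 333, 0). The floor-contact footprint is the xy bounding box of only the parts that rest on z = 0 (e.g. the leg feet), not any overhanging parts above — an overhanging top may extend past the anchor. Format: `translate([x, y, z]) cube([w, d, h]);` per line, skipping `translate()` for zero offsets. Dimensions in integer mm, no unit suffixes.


translate([178, 333, 0]) cube([3050, 144, 2310]);
translate([178, 5939, 0]) cube([3050, 144, 2310]);
translate([178, 477, 0]) cube([144, 5462, 2310]);
translate([3084, 477, 0]) cube([144, 5462, 2310]);


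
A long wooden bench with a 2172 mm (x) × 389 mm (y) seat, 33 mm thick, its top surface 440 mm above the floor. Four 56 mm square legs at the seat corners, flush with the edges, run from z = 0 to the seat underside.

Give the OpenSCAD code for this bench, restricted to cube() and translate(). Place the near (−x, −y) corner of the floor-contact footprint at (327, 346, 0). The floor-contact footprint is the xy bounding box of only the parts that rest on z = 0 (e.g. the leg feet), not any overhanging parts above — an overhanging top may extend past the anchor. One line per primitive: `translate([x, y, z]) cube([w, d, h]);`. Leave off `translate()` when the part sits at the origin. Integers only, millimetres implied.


// leg_h = 440 − 33 = 407
translate([327, 346, 407]) cube([2172, 389, 33]);
translate([327, 346, 0]) cube([56, 56, 407]);
translate([327, 679, 0]) cube([56, 56, 407]);
translate([2443, 346, 0]) cube([56, 56, 407]);
translate([2443, 679, 0]) cube([56, 56, 407]);


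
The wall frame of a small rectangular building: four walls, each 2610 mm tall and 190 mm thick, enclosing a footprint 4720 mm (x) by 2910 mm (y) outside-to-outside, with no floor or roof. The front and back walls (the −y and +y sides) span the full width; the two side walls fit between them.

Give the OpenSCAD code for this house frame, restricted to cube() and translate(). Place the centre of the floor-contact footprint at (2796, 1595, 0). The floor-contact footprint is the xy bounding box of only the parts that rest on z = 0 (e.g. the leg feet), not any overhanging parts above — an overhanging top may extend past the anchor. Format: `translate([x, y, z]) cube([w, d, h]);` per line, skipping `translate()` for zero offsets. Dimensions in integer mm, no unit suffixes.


translate([436, 140, 0]) cube([4720, 190, 2610]);
translate([436, 2860, 0]) cube([4720, 190, 2610]);
translate([436, 330, 0]) cube([190, 2530, 2610]);
translate([4966, 330, 0]) cube([190, 2530, 2610]);


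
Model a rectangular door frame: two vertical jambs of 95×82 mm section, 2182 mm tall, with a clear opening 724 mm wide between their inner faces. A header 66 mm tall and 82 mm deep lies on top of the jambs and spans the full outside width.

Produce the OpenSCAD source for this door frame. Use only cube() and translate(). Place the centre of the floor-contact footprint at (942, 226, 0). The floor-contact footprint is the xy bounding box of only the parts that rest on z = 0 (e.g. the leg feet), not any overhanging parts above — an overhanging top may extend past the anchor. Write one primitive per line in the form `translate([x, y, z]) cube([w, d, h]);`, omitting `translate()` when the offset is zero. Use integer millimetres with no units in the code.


translate([485, 185, 0]) cube([95, 82, 2182]);
translate([1304, 185, 0]) cube([95, 82, 2182]);
translate([485, 185, 2182]) cube([914, 82, 66]);


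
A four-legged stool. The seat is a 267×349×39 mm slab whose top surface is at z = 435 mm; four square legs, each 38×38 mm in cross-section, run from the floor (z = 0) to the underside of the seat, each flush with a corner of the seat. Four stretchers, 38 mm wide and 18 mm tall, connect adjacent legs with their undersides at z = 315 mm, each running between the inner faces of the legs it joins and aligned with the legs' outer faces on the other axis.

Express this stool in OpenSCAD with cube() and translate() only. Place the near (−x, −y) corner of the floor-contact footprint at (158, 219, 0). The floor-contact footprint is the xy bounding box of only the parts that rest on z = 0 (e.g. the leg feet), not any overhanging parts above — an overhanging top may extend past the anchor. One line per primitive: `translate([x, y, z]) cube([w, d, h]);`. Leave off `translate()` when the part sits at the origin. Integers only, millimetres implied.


translate([158, 219, 396]) cube([267, 349, 39]);
translate([158, 219, 0]) cube([38, 38, 396]);
translate([387, 219, 0]) cube([38, 38, 396]);
translate([158, 530, 0]) cube([38, 38, 396]);
translate([387, 530, 0]) cube([38, 38, 396]);
translate([196, 219, 315]) cube([191, 38, 18]);
translate([196, 530, 315]) cube([191, 38, 18]);
translate([158, 257, 315]) cube([38, 273, 18]);
translate([387, 257, 315]) cube([38, 273, 18]);


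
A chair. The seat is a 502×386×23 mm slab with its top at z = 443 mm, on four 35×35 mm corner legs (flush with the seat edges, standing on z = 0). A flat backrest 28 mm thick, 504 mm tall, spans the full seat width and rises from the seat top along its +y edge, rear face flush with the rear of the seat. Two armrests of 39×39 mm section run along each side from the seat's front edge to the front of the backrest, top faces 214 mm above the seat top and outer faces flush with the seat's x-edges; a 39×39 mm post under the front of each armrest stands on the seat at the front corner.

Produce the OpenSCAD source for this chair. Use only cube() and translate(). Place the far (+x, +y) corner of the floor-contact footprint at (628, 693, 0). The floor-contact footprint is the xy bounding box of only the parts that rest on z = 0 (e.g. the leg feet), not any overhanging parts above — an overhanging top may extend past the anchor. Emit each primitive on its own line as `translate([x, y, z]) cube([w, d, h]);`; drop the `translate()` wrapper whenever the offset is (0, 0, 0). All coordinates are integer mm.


translate([126, 307, 420]) cube([502, 386, 23]);
translate([126, 307, 0]) cube([35, 35, 420]);
translate([593, 307, 0]) cube([35, 35, 420]);
translate([126, 658, 0]) cube([35, 35, 420]);
translate([593, 658, 0]) cube([35, 35, 420]);
translate([126, 665, 443]) cube([502, 28, 504]);
translate([126, 307, 618]) cube([39, 358, 39]);
translate([589, 307, 618]) cube([39, 358, 39]);
translate([126, 307, 443]) cube([39, 39, 175]);
translate([589, 307, 443]) cube([39, 39, 175]);


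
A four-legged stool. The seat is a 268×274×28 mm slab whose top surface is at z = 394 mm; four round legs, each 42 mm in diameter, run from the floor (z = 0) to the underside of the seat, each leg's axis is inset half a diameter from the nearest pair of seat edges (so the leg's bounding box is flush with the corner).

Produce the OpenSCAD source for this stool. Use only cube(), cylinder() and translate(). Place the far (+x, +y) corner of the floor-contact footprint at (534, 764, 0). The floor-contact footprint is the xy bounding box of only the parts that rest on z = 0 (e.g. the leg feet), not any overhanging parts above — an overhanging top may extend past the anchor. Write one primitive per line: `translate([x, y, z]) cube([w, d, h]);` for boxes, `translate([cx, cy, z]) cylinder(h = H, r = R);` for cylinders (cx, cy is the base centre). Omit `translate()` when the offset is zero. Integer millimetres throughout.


// leg_h = 394 - 28 = 366
translate([266, 490, 366]) cube([268, 274, 28]);
translate([287, 511, 0]) cylinder(h = 366, r = 21);
translate([513, 511, 0]) cylinder(h = 366, r = 21);
translate([287, 743, 0]) cylinder(h = 366, r = 21);
translate([513, 743, 0]) cylinder(h = 366, r = 21);


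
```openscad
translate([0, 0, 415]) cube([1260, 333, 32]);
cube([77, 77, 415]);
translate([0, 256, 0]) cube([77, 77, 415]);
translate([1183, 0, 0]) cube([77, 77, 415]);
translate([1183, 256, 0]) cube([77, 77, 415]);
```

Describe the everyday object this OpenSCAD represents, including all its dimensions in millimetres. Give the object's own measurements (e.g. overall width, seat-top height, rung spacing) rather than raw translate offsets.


A bench: a 1260×333 mm seat slab, 32 mm thick, top at z = 447 mm, on four 77×77 mm square legs flush with the seat corners and standing on z = 0.


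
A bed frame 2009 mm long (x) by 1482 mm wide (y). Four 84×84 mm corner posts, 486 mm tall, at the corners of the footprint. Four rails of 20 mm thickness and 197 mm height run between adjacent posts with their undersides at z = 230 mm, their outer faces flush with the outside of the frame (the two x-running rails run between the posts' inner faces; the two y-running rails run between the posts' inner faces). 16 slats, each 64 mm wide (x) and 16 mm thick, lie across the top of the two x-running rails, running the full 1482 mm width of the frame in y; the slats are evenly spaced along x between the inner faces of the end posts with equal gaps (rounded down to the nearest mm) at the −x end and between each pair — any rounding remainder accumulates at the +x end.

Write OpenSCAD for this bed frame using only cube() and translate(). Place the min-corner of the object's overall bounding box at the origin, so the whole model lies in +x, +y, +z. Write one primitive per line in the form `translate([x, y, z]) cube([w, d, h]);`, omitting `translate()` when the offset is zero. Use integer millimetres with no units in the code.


cube([84, 84, 486]);
translate([0, 1398, 0]) cube([84, 84, 486]);
translate([1925, 0, 0]) cube([84, 84, 486]);
translate([1925, 1398, 0]) cube([84, 84, 486]);
translate([84, 0, 230]) cube([1841, 20, 197]);
translate([84, 1462, 230]) cube([1841, 20, 197]);
translate([0, 84, 230]) cube([20, 1314, 197]);
translate([1989, 84, 230]) cube([20, 1314, 197]);
translate([132, 0, 427]) cube([64, 1482, 16]);
translate([244, 0, 427]) cube([64, 1482, 16]);
translate([356, 0, 427]) cube([64, 1482, 16]);
translate([468, 0, 427]) cube([64, 1482, 16]);
translate([580, 0, 427]) cube([64, 1482, 16]);
translate([692, 0, 427]) cube([64, 1482, 16]);
translate([804, 0, 427]) cube([64, 1482, 16]);
translate([916, 0, 427]) cube([64, 1482, 16]);
translate([1028, 0, 427]) cube([64, 1482, 16]);
translate([1140, 0, 427]) cube([64, 1482, 16]);
translate([1252, 0, 427]) cube([64, 1482, 16]);
translate([1364, 0, 427]) cube([64, 1482, 16]);
translate([1476, 0, 427]) cube([64, 1482, 16]);
translate([1588, 0, 427]) cube([64, 1482, 16]);
translate([1700, 0, 427]) cube([64, 1482, 16]);
translate([1812, 0, 427]) cube([64, 1482, 16]);


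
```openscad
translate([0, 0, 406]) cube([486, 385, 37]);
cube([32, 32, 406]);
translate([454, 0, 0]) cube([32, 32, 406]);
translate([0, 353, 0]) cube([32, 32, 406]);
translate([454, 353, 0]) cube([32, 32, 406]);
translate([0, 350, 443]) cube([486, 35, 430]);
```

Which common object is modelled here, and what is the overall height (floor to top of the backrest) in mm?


A chair. The overall height is 873 mm.

A slab on four corner posts with a tall panel at the back — a chair. The seat slab sits at z = 406 with thickness 37, and the 430 mm backrest starts at the seat top, so the overall height is 406 + 37 + 430 = 873 mm.


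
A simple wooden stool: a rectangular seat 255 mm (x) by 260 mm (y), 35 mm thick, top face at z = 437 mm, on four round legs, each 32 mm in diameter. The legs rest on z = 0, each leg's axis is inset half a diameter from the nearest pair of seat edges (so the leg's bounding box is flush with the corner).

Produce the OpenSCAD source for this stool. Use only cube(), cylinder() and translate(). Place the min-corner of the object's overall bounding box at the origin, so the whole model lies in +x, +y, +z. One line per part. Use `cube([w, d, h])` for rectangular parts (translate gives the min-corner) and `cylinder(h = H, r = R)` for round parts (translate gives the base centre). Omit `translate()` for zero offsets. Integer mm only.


translate([0, 0, 402]) cube([255, 260, 35]);
translate([16, 16, 0]) cylinder(h = 402, r = 16);
translate([239, 16, 0]) cylinder(h = 402, r = 16);
translate([16, 244, 0]) cylinder(h = 402, r = 16);
translate([239, 244, 0]) cylinder(h = 402, r = 16);


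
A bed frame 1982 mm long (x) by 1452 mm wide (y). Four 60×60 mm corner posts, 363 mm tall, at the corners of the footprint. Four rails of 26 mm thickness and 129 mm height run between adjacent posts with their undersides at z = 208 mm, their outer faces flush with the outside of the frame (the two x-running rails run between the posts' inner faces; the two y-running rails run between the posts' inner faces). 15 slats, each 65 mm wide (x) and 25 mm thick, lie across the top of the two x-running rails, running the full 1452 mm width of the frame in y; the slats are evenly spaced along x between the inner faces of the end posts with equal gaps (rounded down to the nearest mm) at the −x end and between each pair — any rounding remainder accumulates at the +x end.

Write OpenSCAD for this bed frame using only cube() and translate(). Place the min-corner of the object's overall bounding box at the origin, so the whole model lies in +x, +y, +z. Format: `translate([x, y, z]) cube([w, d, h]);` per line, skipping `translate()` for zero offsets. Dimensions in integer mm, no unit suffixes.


cube([60, 60, 363]);
translate([0, 1392, 0]) cube([60, 60, 363]);
translate([1922, 0, 0]) cube([60, 60, 363]);
translate([1922, 1392, 0]) cube([60, 60, 363]);
translate([60, 0, 208]) cube([1862, 26, 129]);
translate([60, 1426, 208]) cube([1862, 26, 129]);
translate([0, 60, 208]) cube([26, 1332, 129]);
translate([1956, 60, 208]) cube([26, 1332, 129]);
translate([115, 0, 337]) cube([65, 1452, 25]);
translate([235, 0, 337]) cube([65, 1452, 25]);
translate([355, 0, 337]) cube([65, 1452, 25]);
translate([475, 0, 337]) cube([65, 1452, 25]);
translate([595, 0, 337]) cube([65, 1452, 25]);
translate([715, 0, 337]) cube([65, 1452, 25]);
translate([835, 0, 337]) cube([65, 1452, 25]);
translate([955, 0, 337]) cube([65, 1452, 25]);
translate([1075, 0, 337]) cube([65, 1452, 25]);
translate([1195, 0, 337]) cube([65, 1452, 25]);
translate([1315, 0, 337]) cube([65, 1452, 25]);
translate([1435, 0, 337]) cube([65, 1452, 25]);
translate([1555, 0, 337]) cube([65, 1452, 25]);
translate([1675, 0, 337]) cube([65, 1452, 25]);
translate([1795, 0, 337]) cube([65, 1452, 25]);


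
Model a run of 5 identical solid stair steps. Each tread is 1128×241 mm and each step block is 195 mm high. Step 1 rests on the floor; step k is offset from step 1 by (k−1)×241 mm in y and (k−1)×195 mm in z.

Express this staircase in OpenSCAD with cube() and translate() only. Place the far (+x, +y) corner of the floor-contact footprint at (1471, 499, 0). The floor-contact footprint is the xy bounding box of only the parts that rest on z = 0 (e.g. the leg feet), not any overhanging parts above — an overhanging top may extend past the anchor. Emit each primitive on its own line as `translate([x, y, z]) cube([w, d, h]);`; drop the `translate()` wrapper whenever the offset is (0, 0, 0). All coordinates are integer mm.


translate([343, 258, 0]) cube([1128, 241, 195]);
translate([343, 499, 195]) cube([1128, 241, 195]);
translate([343, 740, 390]) cube([1128, 241, 195]);
translate([343, 981, 585]) cube([1128, 241, 195]);
translate([343, 1222, 780]) cube([1128, 241, 195]);


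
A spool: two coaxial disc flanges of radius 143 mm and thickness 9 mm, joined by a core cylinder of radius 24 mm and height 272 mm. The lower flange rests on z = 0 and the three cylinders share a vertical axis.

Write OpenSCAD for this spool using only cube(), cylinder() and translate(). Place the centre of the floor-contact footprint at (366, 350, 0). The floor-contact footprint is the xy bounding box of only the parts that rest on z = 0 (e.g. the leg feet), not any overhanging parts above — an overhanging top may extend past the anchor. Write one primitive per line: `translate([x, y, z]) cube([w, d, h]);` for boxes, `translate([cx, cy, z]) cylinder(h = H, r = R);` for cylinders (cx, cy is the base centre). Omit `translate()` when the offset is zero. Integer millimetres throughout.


translate([366, 350, 0]) cylinder(h = 9, r = 143);
translate([366, 350, 9]) cylinder(h = 272, r = 24);
translate([366, 350, 281]) cylinder(h = 9, r = 143);


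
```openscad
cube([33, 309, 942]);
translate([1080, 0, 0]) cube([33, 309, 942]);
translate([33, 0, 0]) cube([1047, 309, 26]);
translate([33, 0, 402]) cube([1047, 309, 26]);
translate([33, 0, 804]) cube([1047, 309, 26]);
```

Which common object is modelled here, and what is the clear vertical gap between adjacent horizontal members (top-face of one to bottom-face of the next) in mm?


A bookshelf. The clear shelf gap is 376 mm.

Two tall side panels with 3 horizontal boards between them — a bookshelf. The first two shelf undersides are at z = 0 and z = 402; with shelf thickness 26, the clear gap is 402 − 0 − 26 = 376 mm.


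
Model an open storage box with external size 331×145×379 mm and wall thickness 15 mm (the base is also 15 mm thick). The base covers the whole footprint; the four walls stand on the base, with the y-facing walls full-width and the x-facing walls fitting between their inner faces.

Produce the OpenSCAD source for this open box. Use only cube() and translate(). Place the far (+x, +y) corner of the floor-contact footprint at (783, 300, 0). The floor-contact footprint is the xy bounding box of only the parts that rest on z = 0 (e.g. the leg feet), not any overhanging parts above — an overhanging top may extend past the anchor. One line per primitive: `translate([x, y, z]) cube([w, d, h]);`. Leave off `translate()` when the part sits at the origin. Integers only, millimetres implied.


translate([452, 155, 0]) cube([331, 145, 15]);
translate([452, 155, 15]) cube([331, 15, 364]);
translate([452, 285, 15]) cube([331, 15, 364]);
translate([452, 170, 15]) cube([15, 115, 364]);
translate([768, 170, 15]) cube([15, 115, 364]);


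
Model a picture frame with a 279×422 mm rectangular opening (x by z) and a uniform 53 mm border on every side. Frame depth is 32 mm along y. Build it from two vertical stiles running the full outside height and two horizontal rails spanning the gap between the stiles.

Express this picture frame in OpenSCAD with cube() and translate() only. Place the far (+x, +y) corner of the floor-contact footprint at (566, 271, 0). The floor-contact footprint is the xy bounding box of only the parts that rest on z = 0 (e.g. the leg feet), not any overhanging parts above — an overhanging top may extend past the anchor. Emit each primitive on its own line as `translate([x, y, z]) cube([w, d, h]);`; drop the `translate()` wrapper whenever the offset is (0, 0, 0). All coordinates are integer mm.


translate([181, 239, 0]) cube([53, 32, 528]);
translate([513, 239, 0]) cube([53, 32, 528]);
translate([234, 239, 0]) cube([279, 32, 53]);
translate([234, 239, 475]) cube([279, 32, 53]);


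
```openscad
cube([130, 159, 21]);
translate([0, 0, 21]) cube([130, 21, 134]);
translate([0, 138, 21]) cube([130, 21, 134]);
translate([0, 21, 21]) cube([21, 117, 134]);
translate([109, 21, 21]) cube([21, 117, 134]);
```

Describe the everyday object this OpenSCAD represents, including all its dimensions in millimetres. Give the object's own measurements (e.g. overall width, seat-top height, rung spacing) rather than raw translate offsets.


An open-topped rectangular box: outside dimensions 130×159×155 mm, with a uniform wall and base thickness of 21 mm. The base is a full 130×159 slab on the floor; four walls sit on top of the base. The front and back walls (the −y and +y sides) span the full width; the two side walls fit between them.


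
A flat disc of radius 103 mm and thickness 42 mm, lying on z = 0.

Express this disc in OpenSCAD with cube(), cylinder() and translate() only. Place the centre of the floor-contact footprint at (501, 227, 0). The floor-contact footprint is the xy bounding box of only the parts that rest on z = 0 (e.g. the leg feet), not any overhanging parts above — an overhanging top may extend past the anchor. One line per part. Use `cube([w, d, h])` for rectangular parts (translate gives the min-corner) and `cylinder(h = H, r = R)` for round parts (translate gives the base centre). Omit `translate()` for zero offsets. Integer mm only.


translate([501, 227, 0]) cylinder(h = 42, r = 103);


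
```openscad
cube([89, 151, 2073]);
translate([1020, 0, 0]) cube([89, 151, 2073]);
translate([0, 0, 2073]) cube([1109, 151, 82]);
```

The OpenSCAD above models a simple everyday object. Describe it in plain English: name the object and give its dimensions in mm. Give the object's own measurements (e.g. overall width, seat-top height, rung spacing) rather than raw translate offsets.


A door frame. The clear opening is 931 mm wide and 2073 mm high. Two 89 mm wide jambs, 151 mm deep, stand either side of the opening from the floor to the top of the opening. A 82 mm thick head sits across the top of both jambs, spanning the full outside width of the frame.


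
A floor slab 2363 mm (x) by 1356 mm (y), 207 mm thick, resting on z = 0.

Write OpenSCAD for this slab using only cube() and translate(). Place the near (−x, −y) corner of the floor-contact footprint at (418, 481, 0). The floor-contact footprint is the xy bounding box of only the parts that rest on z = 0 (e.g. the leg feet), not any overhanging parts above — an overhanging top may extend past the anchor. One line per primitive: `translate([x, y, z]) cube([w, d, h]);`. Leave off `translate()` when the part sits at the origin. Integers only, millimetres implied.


translate([418, 481, 0]) cube([2363, 1356, 207]);


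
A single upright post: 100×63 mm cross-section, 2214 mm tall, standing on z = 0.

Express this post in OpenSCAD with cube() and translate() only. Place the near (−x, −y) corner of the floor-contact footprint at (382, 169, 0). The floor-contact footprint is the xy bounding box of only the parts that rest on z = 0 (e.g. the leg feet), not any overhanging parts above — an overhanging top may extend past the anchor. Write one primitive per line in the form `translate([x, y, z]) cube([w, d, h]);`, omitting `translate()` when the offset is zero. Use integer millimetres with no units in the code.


translate([382, 169, 0]) cube([100, 63, 2214]);


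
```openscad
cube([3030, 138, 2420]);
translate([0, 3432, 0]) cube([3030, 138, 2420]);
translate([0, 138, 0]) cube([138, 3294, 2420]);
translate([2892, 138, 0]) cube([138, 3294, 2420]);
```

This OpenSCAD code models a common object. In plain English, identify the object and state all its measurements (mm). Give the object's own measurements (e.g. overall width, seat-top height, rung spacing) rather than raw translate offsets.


The wall frame of a small rectangular building: four walls, each 2420 mm tall and 138 mm thick, enclosing a footprint 3030 mm (x) by 3570 mm (y) outside-to-outside, with no floor or roof. The front and back walls (the −y and +y sides) span the full width; the two side walls fit between them.


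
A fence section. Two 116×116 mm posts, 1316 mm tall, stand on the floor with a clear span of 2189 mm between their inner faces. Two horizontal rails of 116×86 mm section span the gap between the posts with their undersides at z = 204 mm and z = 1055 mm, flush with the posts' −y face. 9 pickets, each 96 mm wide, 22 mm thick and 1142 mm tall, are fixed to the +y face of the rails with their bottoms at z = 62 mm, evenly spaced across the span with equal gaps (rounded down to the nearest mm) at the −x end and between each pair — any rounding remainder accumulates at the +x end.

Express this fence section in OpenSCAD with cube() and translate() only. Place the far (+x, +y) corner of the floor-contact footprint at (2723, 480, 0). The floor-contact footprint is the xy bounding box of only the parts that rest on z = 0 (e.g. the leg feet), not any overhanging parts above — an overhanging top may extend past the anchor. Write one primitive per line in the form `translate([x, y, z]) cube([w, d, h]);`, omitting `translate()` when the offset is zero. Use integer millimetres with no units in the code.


translate([302, 364, 0]) cube([116, 116, 1316]);
translate([2607, 364, 0]) cube([116, 116, 1316]);
translate([418, 364, 204]) cube([2189, 116, 86]);
translate([418, 364, 1055]) cube([2189, 116, 86]);
translate([550, 480, 62]) cube([96, 22, 1142]);
translate([778, 480, 62]) cube([96, 22, 1142]);
translate([1006, 480, 62]) cube([96, 22, 1142]);
translate([1234, 480, 62]) cube([96, 22, 1142]);
translate([1462, 480, 62]) cube([96, 22, 1142]);
translate([1690, 480, 62]) cube([96, 22, 1142]);
translate([1918, 480, 62]) cube([96, 22, 1142]);
translate([2146, 480, 62]) cube([96, 22, 1142]);
translate([2374, 480, 62]) cube([96, 22, 1142]);


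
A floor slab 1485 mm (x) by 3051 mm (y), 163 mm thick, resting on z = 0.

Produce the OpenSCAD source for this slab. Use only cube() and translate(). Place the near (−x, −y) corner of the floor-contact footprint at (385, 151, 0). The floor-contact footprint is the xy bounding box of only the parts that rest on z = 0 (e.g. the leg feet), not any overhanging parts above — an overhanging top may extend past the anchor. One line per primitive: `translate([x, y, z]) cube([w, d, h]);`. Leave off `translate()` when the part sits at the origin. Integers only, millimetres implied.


translate([385, 151, 0]) cube([1485, 3051, 163]);
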